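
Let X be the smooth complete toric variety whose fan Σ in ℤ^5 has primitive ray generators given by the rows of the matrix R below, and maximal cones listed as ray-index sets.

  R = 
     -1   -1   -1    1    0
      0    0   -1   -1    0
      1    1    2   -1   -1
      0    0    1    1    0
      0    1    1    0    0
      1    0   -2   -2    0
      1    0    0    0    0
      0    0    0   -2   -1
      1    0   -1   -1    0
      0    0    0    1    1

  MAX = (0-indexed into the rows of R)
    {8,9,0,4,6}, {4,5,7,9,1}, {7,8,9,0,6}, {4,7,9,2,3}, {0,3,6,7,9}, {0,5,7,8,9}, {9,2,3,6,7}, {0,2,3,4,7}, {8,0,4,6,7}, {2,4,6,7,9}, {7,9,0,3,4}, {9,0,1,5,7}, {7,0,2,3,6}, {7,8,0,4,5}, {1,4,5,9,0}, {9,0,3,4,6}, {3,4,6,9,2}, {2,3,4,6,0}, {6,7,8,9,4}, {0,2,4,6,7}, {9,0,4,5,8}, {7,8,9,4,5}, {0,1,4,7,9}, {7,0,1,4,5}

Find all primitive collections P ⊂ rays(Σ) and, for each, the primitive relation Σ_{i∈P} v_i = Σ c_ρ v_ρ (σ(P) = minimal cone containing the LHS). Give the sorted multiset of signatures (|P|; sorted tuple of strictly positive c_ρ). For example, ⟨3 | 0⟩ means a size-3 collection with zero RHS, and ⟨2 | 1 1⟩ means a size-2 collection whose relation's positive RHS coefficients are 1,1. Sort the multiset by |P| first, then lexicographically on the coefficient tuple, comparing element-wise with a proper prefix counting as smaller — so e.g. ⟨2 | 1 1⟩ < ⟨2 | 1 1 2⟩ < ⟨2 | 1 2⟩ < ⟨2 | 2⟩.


Minimal non-faces — 14 found among 10 rays, 24 max cones:

  P = {1,3}:  v_{1} + v_{3} = 0  →  sig = ⟨2 | 0⟩
  P = {1,6}:  v_{1} + v_{6} = v_{8}  →  sig = ⟨2 | 1⟩
  P = {1,8}:  v_{1} + v_{8} = v_{5}  →  sig = ⟨2 | 1⟩
  P = {3,5}:  v_{3} + v_{5} = v_{8}  →  sig = ⟨2 | 1⟩
  P = {3,8}:  v_{3} + v_{8} = v_{6}  →  sig = ⟨2 | 1⟩
  P = {1,2}:  v_{1} + v_{2} = v_{4} + v_{6} + v_{7}  →  sig = ⟨2 | 1 1 1⟩
  P = {2,5}:  v_{2} + v_{5} = v_{4} + v_{6} + v_{7} + v_{8}  →  sig = ⟨2 | 1 1 1 1⟩
  P = {2,8}:  v_{2} + v_{8} = v_{4} + 2·v_{6} + v_{7}  →  sig = ⟨2 | 1 1 2⟩
  P = {5,6}:  v_{5} + v_{6} = 2·v_{8}  →  sig = ⟨2 | 2⟩
  P = {0,2,9}:  v_{0} + v_{2} + v_{9} = v_{3}  →  sig = ⟨3 | 1⟩
  P = {3,4,6,7}:  v_{3} + v_{4} + v_{6} + v_{7} = v_{2}  →  sig = ⟨4 | 1⟩
  P = {0,4,6,7,9}:  v_{0} + v_{4} + v_{6} + v_{7} + v_{9} = 0  →  sig = ⟨5 | 0⟩
  P = {0,4,7,8,9}:  v_{0} + v_{4} + v_{7} + v_{8} + v_{9} = v_{1}  →  sig = ⟨5 | 1⟩
  P = {0,4,5,7,9}:  v_{0} + v_{4} + v_{5} + v_{7} + v_{9} = 2·v_{1}  →  sig = ⟨5 | 2⟩

Hence PRS(X_Σ) =
{ ⟨2 | 0⟩,  ⟨2 | 1⟩ ×4,  ⟨2 | 1 1 1⟩,  ⟨2 | 1 1 1 1⟩,  ⟨2 | 1 1 2⟩,  ⟨2 | 2⟩,  ⟨3 | 1⟩,  ⟨4 | 1⟩,  ⟨5 | 0⟩,  ⟨5 | 1⟩,  ⟨5 | 2⟩ }


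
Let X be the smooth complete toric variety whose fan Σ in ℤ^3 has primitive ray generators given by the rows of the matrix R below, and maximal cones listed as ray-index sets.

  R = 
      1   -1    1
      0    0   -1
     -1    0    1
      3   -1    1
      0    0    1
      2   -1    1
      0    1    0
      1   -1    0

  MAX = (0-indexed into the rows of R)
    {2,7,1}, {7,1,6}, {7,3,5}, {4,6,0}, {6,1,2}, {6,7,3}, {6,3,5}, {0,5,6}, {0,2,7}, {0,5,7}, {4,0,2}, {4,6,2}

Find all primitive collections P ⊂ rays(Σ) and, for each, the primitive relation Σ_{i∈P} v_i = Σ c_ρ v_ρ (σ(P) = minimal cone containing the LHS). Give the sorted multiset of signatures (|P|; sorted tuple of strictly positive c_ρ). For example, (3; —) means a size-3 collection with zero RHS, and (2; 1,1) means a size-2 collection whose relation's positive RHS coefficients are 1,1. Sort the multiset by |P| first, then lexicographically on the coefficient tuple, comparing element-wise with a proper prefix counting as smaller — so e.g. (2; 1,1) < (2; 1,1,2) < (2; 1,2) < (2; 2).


The 14 primitive collections of Σ (r=8, n=3):

  P={1,4}:  v_{1} + v_{4} = 0 ; sig = (2; —)
  P={0,1}:  v_{0} + v_{1} = v_{7} ; sig = (2; 1)
  P={4,7}:  v_{4} + v_{7} = v_{0} ; sig = (2; 1)
  P={2,5}:  v_{2} + v_{5} = v_{0} + v_{4} ; sig = (2; 1,1)
  P={3,4}:  v_{3} + v_{4} = v_{0} + v_{5} + v_{6} ; sig = (2; 1,1,1)
  P={1,5}:  v_{1} + v_{5} = v_{6} + 2·v_{7} ; sig = (2; 1,2)
  P={2,3}:  v_{2} + v_{3} = 2·v_{0} + v_{6} ; sig = (2; 1,2)
  P={4,5}:  v_{4} + v_{5} = 2·v_{0} + v_{6} ; sig = (2; 1,2)
  P={0,3}:  v_{0} + v_{3} = 2·v_{5} ; sig = (2; 2)
  P={1,3}:  v_{1} + v_{3} = 2·v_{6} + 3·v_{7} ; sig = (2; 2,3)
  P={0,6,7}:  v_{0} + v_{6} + v_{7} = v_{5} ; sig = (3; 1)
  P={2,6,7}:  v_{2} + v_{6} + v_{7} = v_{4} ; sig = (3; 1)
  P={5,6,7}:  v_{5} + v_{6} + v_{7} = v_{3} ; sig = (3; 1)
  P={0,2,6}:  v_{0} + v_{2} + v_{6} = 2·v_{4} ; sig = (3; 2)

so the primitive-relation signature multiset is
    (2; —)
    (2; 1)
    (2; 1)
    (2; 1,1)
    (2; 1,1,1)
    (2; 1,2)
    (2; 1,2)
    (2; 1,2)
    (2; 2)
    (2; 2,3)
    (3; 1)
    (3; 1)
    (3; 1)
    (3; 2)


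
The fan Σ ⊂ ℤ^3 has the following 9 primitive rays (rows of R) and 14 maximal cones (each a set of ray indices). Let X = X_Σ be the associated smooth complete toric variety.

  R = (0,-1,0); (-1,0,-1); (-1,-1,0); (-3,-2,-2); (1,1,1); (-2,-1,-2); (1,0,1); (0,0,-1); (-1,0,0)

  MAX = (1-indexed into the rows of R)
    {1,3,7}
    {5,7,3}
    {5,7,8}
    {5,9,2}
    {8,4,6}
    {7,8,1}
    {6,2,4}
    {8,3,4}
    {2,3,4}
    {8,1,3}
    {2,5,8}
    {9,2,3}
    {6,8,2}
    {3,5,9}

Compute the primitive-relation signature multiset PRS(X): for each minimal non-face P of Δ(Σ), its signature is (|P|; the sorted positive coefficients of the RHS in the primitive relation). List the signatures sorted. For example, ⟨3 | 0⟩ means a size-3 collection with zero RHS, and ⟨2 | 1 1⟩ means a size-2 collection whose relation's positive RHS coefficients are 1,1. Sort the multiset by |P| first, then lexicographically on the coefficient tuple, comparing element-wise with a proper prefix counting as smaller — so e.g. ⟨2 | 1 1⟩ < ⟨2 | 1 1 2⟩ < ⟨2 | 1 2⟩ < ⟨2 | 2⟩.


Primitive collections (20):

  P = {2,7}:  v_{2} + v_{7} = 0  so sig = ⟨2 | 0⟩
  P = {1,5}:  v_{1} + v_{5} = v_{7}  so sig = ⟨2 | 1⟩
  P = {1,9}:  v_{1} + v_{9} = v_{3}  so sig = ⟨2 | 1⟩
  P = {3,6}:  v_{3} + v_{6} = v_{4}  so sig = ⟨2 | 1⟩
  P = {5,6}:  v_{5} + v_{6} = v_{2}  so sig = ⟨2 | 1⟩
  P = {8,9}:  v_{8} + v_{9} = v_{2}  so sig = ⟨2 | 1⟩
  P = {1,2}:  v_{1} + v_{2} = v_{3} + v_{8}  so sig = ⟨2 | 1 1⟩
  P = {4,5}:  v_{4} + v_{5} = v_{2} + v_{3}  so sig = ⟨2 | 1 1⟩
  P = {6,7}:  v_{6} + v_{7} = v_{3} + v_{8}  so sig = ⟨2 | 1 1⟩
  P = {7,9}:  v_{7} + v_{9} = v_{3} + v_{5}  so sig = ⟨2 | 1 1⟩
  P = {4,7}:  v_{4} + v_{7} = 2·v_{3} + v_{8}  so sig = ⟨2 | 1 2⟩
  P = {6,9}:  v_{6} + v_{9} = 2·v_{2} + v_{3}  so sig = ⟨2 | 1 2⟩
  P = {1,6}:  v_{1} + v_{6} = 2·v_{3} + 2·v_{8}  so sig = ⟨2 | 2 2⟩
  P = {4,9}:  v_{4} + v_{9} = 2·v_{2} + 2·v_{3}  so sig = ⟨2 | 2 2⟩
  P = {1,4}:  v_{1} + v_{4} = 3·v_{3} + 2·v_{8}  so sig = ⟨2 | 2 3⟩
  P = {3,5,8}:  v_{3} + v_{5} + v_{8} = 0  so sig = ⟨3 | 0⟩
  P = {2,3,5}:  v_{2} + v_{3} + v_{5} = v_{9}  so sig = ⟨3 | 1⟩
  P = {2,3,8}:  v_{2} + v_{3} + v_{8} = v_{6}  so sig = ⟨3 | 1⟩
  P = {3,7,8}:  v_{3} + v_{7} + v_{8} = v_{1}  so sig = ⟨3 | 1⟩
  P = {2,4,8}:  v_{2} + v_{4} + v_{8} = 2·v_{6}  so sig = ⟨3 | 2⟩

Signatures (|P|; sorted positive RHS coefficients), sorted:
    ⟨2 | 0⟩
    ⟨2 | 1⟩
    ⟨2 | 1⟩
    ⟨2 | 1⟩
    ⟨2 | 1⟩
    ⟨2 | 1⟩
    ⟨2 | 1 1⟩
    ⟨2 | 1 1⟩
    ⟨2 | 1 1⟩
    ⟨2 | 1 1⟩
    ⟨2 | 1 2⟩
    ⟨2 | 1 2⟩
    ⟨2 | 2 2⟩
    ⟨2 | 2 2⟩
    ⟨2 | 2 3⟩
    ⟨3 | 0⟩
    ⟨3 | 1⟩
    ⟨3 | 1⟩
    ⟨3 | 1⟩
    ⟨3 | 2⟩


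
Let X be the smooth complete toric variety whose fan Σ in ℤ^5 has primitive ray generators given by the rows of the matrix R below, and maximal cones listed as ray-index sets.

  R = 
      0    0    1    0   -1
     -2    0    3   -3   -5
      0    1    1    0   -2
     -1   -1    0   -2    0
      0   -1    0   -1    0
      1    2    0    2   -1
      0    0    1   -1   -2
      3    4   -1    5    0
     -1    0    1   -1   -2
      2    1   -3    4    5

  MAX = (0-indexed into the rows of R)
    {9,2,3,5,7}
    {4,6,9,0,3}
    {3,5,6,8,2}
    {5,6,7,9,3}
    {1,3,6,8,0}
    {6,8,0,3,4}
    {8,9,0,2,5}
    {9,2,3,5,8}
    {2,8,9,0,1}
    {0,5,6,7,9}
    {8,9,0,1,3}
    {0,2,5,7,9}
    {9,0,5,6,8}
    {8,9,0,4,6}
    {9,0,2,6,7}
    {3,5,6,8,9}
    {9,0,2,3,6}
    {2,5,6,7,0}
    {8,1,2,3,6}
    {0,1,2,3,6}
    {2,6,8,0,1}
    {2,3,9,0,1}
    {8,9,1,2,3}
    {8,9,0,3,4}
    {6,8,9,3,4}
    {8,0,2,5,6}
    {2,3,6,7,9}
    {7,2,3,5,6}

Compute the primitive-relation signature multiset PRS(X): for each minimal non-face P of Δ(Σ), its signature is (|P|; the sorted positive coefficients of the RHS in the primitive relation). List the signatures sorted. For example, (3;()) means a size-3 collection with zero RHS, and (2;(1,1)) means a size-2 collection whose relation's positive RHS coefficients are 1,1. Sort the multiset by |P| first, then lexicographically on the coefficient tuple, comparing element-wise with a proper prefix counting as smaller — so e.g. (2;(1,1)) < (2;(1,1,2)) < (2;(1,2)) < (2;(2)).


|primitive collections| = 14. Relations:

  {2,4}:  v_{2} + v_{4} = v_{6}  ⟹  sig = (2;(1))
  {1,4}:  v_{1} + v_{4} = v_{0} + v_{3} + v_{6} + v_{8}  ⟹  sig = (2;(1,1,1,1))
  {4,5}:  v_{4} + v_{5} = 2·v_{6} + v_{8} + v_{9}  ⟹  sig = (2;(1,1,2))
  {4,7}:  v_{4} + v_{7} = v_{5} + 2·v_{6} + v_{9}  ⟹  sig = (2;(1,1,2))
  {1,5}:  v_{1} + v_{5} = 2·v_{2} + v_{8}  ⟹  sig = (2;(1,2))
  {1,7}:  v_{1} + v_{7} = 2·v_{2} + v_{5}  ⟹  sig = (2;(1,2))
  {7,8}:  v_{7} + v_{8} = 2·v_{5}  ⟹  sig = (2;(2))
  {0,3,5}:  v_{0} + v_{3} + v_{5} = v_{2}  ⟹  sig = (3;(1))
  {1,6,9}:  v_{1} + v_{6} + v_{9} = v_{2}  ⟹  sig = (3;(1))
  {0,3,7}:  v_{0} + v_{3} + v_{7} = 2·v_{2} + v_{6} + v_{9}  ⟹  sig = (3;(1,1,2))
  {0,2,3,8}:  v_{0} + v_{2} + v_{3} + v_{8} = v_{1}  ⟹  sig = (4;(1))
  {2,5,6,9}:  v_{2} + v_{5} + v_{6} + v_{9} = v_{7}  ⟹  sig = (4;(1))
  {2,6,8,9}:  v_{2} + v_{6} + v_{8} + v_{9} = v_{5}  ⟹  sig = (4;(1))
  {0,3,6,8,9}:  v_{0} + v_{3} + v_{6} + v_{8} + v_{9} = 0  ⟹  sig = (5;())

Signatures (|P|; sorted positive RHS coefficients), sorted:
{ (2;(1)),  (2;(1,1,1,1)),  (2;(1,1,2)) ×2,  (2;(1,2)) ×2,  (2;(2)),  (3;(1)) ×2,  (3;(1,1,2)),  (4;(1)) ×3,  (5;()) }


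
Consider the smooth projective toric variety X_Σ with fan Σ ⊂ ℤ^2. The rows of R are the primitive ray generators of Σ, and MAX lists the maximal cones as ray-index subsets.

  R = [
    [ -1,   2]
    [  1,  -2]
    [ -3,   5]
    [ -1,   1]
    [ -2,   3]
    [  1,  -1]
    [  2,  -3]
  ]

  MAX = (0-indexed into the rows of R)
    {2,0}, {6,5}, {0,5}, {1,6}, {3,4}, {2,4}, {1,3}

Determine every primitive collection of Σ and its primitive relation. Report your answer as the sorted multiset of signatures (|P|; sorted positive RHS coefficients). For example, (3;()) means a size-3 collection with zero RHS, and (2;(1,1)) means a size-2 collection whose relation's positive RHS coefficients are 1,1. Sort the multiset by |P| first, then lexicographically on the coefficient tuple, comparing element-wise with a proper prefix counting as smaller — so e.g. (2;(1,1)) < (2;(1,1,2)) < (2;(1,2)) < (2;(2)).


The 14 primitive collections of Σ (r=7, n=2):

  • {0,1}:  v_{0} + v_{1} = 0  ⟹  sig = (2;())
  • {3,5}:  v_{3} + v_{5} = 0  ⟹  sig = (2;())
  • {4,6}:  v_{4} + v_{6} = 0  ⟹  sig = (2;())
  • {0,3}:  v_{0} + v_{3} = v_{4}  ⟹  sig = (2;(1))
  • {0,4}:  v_{0} + v_{4} = v_{2}  ⟹  sig = (2;(1))
  • {0,6}:  v_{0} + v_{6} = v_{5}  ⟹  sig = (2;(1))
  • {1,2}:  v_{1} + v_{2} = v_{4}  ⟹  sig = (2;(1))
  • {1,4}:  v_{1} + v_{4} = v_{3}  ⟹  sig = (2;(1))
  • {1,5}:  v_{1} + v_{5} = v_{6}  ⟹  sig = (2;(1))
  • {2,6}:  v_{2} + v_{6} = v_{0}  ⟹  sig = (2;(1))
  • {3,6}:  v_{3} + v_{6} = v_{1}  ⟹  sig = (2;(1))
  • {4,5}:  v_{4} + v_{5} = v_{0}  ⟹  sig = (2;(1))
  • {2,3}:  v_{2} + v_{3} = 2·v_{4}  ⟹  sig = (2;(2))
  • {2,5}:  v_{2} + v_{5} = 2·v_{0}  ⟹  sig = (2;(2))

Sorted signature multiset PRS(X):
    (2;())
    (2;())
    (2;())
    (2;(1))
    (2;(1))
    (2;(1))
    (2;(1))
    (2;(1))
    (2;(1))
    (2;(1))
    (2;(1))
    (2;(1))
    (2;(2))
    (2;(2))


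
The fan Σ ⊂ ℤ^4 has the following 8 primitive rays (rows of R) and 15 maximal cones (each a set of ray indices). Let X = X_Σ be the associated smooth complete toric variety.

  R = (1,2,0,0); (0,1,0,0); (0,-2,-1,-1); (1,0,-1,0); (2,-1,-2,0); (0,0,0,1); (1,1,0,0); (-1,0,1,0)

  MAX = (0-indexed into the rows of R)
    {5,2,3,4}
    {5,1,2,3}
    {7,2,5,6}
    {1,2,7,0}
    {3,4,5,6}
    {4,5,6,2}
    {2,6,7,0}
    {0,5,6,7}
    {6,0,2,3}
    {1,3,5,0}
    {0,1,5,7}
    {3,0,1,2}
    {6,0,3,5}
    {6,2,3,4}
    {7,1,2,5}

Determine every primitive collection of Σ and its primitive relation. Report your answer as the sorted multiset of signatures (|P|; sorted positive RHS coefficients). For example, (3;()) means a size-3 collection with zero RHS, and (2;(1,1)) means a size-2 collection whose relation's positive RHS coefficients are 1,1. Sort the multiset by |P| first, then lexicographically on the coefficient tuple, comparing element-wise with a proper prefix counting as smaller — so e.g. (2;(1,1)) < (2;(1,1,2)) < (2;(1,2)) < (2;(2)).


7 collections generate NE(X_Σ); each relation:

  P={3,7}:  v_{3} + v_{7} = 0  so sig = (2;())
  P={1,6}:  v_{1} + v_{6} = v_{0}  so sig = (2;(1))
  P={4,7}:  v_{4} + v_{7} = v_{2} + v_{5} + v_{6}  so sig = (2;(1,1,1))
  P={0,4}:  v_{0} + v_{4} = 2·v_{3} + v_{6}  so sig = (2;(1,2))
  P={1,4}:  v_{1} + v_{4} = 2·v_{3}  so sig = (2;(2))
  P={0,2,5}:  v_{0} + v_{2} + v_{5} = v_{3}  so sig = (3;(1))
  P={2,3,5,6}:  v_{2} + v_{3} + v_{5} + v_{6} = v_{4}  so sig = (4;(1))

Hence PRS(X_Σ) =
[(2;()), (2;(1)), (2;(1,1,1)), (2;(1,2)), (2;(2)), (3;(1)), (4;(1))]


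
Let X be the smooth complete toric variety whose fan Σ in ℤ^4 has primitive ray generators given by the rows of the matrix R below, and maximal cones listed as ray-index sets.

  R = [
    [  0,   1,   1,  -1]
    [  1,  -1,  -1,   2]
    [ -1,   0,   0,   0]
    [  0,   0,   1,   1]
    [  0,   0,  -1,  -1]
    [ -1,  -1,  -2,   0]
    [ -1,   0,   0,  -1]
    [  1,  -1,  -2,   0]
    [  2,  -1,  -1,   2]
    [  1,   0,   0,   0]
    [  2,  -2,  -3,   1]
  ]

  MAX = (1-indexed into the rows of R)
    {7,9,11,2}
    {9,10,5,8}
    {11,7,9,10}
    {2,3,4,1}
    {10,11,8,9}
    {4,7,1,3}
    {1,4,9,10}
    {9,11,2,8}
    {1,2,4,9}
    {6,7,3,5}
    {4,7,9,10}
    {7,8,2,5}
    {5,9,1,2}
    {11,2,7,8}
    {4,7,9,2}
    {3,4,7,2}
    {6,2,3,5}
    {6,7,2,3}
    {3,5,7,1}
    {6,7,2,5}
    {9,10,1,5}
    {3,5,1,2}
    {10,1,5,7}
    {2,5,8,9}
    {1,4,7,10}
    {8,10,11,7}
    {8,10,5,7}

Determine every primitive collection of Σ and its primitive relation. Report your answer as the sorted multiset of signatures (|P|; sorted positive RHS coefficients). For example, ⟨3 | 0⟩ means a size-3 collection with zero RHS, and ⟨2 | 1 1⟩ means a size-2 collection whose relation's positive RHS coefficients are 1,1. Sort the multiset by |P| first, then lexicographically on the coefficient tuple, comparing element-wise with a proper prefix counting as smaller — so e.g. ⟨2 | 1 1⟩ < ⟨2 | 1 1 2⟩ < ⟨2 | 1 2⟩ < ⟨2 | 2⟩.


22 collections generate NE(X_Σ); each relation:

  {3,10}:  v_{3} + v_{10} = 0 — sig = ⟨2 | 0⟩
  {4,5}:  v_{4} + v_{5} = 0 — sig = ⟨2 | 0⟩
  {2,10}:  v_{2} + v_{10} = v_{9} — sig = ⟨2 | 1⟩
  {3,9}:  v_{3} + v_{9} = v_{2} — sig = ⟨2 | 1⟩
  {1,6}:  v_{1} + v_{6} = v_{3} + v_{5} — sig = ⟨2 | 1 1⟩
  {1,8}:  v_{1} + v_{8} = v_{5} + v_{10} — sig = ⟨2 | 1 1⟩
  {1,11}:  v_{1} + v_{11} = v_{8} + v_{10} — sig = ⟨2 | 1 1⟩
  {4,8}:  v_{4} + v_{8} = v_{7} + v_{9} — sig = ⟨2 | 1 1⟩
  {3,8}:  v_{3} + v_{8} = v_{2} + v_{5} + v_{7} — sig = ⟨2 | 1 1 1⟩
  {3,11}:  v_{3} + v_{11} = v_{2} + v_{7} + v_{8} — sig = ⟨2 | 1 1 1⟩
  {4,6}:  v_{4} + v_{6} = v_{2} + v_{3} + v_{7} — sig = ⟨2 | 1 1 1⟩
  {6,10}:  v_{6} + v_{10} = v_{2} + v_{5} + v_{7} — sig = ⟨2 | 1 1 1⟩
  {6,9}:  v_{6} + v_{9} = 2·v_{2} + v_{5} + v_{7} — sig = ⟨2 | 1 1 2⟩
  {6,11}:  v_{6} + v_{11} = 2·v_{2} + v_{5} + 2·v_{7} + v_{8} — sig = ⟨2 | 1 1 2 2⟩
  {5,11}:  v_{5} + v_{11} = 2·v_{8} — sig = ⟨2 | 2⟩
  {4,11}:  v_{4} + v_{11} = 2·v_{7} + 2·v_{9} — sig = ⟨2 | 2 2⟩
  {6,8}:  v_{6} + v_{8} = 2·v_{2} + 2·v_{5} + 2·v_{7} — sig = ⟨2 | 2 2 2⟩
  {1,2,7}:  v_{1} + v_{2} + v_{7} = 0 — sig = ⟨3 | 0⟩
  {1,7,9}:  v_{1} + v_{7} + v_{9} = v_{10} — sig = ⟨3 | 1⟩
  {5,7,9}:  v_{5} + v_{7} + v_{9} = v_{8} — sig = ⟨3 | 1⟩
  {7,8,9}:  v_{7} + v_{8} + v_{9} = v_{11} — sig = ⟨3 | 1⟩
  {2,3,5,7}:  v_{2} + v_{3} + v_{5} + v_{7} = v_{6} — sig = ⟨4 | 1⟩

Signatures (|P|; sorted positive RHS coefficients), sorted:
    |P|=2: 17 collections, coeffs (), (), (1), (1), (1,1), (1,1), (1,1), (1,1), (1,1,1), (1,1,1), (1,1,1), (1,1,1), (1,1,2), (1,1,2,2), (2), (2,2), (2,2,2)
    |P|=3: 4 collections, coeffs (), (1), (1), (1)
    |P|=4: 1 collection, coeffs (1)


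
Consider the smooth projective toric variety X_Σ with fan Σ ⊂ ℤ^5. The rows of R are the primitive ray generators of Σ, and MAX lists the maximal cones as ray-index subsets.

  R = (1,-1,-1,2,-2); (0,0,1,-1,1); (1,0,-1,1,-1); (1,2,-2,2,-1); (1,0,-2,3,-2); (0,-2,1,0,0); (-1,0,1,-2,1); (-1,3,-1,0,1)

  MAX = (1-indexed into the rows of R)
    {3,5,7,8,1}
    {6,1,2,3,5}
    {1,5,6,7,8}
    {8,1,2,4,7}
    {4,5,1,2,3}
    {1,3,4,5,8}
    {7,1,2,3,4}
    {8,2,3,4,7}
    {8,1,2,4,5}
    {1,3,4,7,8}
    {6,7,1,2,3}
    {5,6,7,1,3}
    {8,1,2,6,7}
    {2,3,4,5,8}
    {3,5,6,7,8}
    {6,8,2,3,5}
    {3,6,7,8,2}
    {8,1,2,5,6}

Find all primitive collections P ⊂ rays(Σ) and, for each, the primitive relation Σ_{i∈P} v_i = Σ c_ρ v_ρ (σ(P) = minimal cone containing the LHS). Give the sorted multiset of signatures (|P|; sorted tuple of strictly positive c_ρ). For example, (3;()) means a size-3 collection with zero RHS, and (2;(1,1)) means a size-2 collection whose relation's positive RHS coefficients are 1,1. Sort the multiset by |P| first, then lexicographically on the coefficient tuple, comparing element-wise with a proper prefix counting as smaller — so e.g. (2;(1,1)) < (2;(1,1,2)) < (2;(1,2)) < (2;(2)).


Δ(Σ) — 8 vertices, 5 min non-faces:

  {4,6}:  v_{4} + v_{6} = v_{2} + v_{5}  →  sig = (2;(1,1))
  {2,5,7}:  v_{2} + v_{5} + v_{7} = 0  →  sig = (3;())
  {4,5,7}:  v_{4} + v_{5} + v_{7} = v_{1} + v_{3} + v_{8}  →  sig = (3;(1,1,1))
  {1,2,3,8}:  v_{1} + v_{2} + v_{3} + v_{8} = v_{4}  →  sig = (4;(1))
  {1,3,6,8}:  v_{1} + v_{3} + v_{6} + v_{8} = v_{5}  →  sig = (4;(1))

Sorted signature multiset PRS(X):
    |P|=2: 1 collection, coeffs (1,1)
    |P|=3: 2 collections, coeffs (), (1,1,1)
    |P|=4: 2 collections, coeffs (1), (1)


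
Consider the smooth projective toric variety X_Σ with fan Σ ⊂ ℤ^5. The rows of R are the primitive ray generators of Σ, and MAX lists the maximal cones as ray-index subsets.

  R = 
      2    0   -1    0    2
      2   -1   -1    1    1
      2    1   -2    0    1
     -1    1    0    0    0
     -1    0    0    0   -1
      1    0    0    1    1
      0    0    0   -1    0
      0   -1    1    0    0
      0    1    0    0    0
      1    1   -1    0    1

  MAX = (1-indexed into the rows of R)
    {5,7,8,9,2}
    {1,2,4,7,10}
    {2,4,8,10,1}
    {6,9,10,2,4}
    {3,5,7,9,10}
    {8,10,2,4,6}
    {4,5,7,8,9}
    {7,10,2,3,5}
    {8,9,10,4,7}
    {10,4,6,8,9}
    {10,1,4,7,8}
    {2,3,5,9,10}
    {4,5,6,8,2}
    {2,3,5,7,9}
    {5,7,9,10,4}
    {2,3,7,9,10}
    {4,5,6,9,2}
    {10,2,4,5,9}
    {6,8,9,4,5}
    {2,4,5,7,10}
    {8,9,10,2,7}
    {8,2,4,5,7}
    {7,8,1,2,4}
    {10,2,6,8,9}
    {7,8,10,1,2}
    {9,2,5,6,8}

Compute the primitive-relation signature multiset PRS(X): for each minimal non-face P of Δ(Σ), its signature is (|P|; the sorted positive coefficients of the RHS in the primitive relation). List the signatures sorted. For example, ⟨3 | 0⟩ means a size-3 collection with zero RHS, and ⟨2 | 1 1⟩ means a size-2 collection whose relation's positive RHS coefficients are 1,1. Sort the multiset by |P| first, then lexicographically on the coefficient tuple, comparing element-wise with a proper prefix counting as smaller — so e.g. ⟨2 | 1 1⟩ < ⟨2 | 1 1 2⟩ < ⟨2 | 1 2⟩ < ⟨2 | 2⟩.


Σ has 14 primitive collections:

  P={6,7}:  v_{6} + v_{7} = v_{8} + v_{10} ; sig = ⟨2 | 1 1⟩
  P={1,5}:  v_{1} + v_{5} = v_{2} + v_{4} + v_{7} ; sig = ⟨2 | 1 1 1⟩
  P={3,6}:  v_{3} + v_{6} = v_{2} + v_{9} + v_{10} ; sig = ⟨2 | 1 1 1⟩
  P={3,8}:  v_{3} + v_{8} = v_{2} + v_{7} + v_{9} ; sig = ⟨2 | 1 1 1⟩
  P={1,3}:  v_{1} + v_{3} = v_{2} + v_{7} + 2·v_{10} ; sig = ⟨2 | 1 1 2⟩
  P={1,6}:  v_{1} + v_{6} = v_{2} + v_{4} + 2·v_{8} + 2·v_{10} ; sig = ⟨2 | 1 1 2 2⟩
  P={1,9}:  v_{1} + v_{9} = v_{8} + 2·v_{10} ; sig = ⟨2 | 1 2⟩
  P={3,4}:  v_{3} + v_{4} = v_{5} + 2·v_{10} ; sig = ⟨2 | 1 2⟩
  P={5,8,10}:  v_{5} + v_{8} + v_{10} = 0 ; sig = ⟨3 | 0⟩
  P={5,6,10}:  v_{5} + v_{6} + v_{10} = v_{2} + v_{4} + v_{9} ; sig = ⟨3 | 1 1 1⟩
  P={2,4,7,9}:  v_{2} + v_{4} + v_{7} + v_{9} = v_{10} ; sig = ⟨4 | 1⟩
  P={2,4,8,9}:  v_{2} + v_{4} + v_{8} + v_{9} = v_{6} ; sig = ⟨4 | 1⟩
  P={2,4,7,8,10}:  v_{2} + v_{4} + v_{7} + v_{8} + v_{10} = v_{1} ; sig = ⟨5 | 1⟩
  P={2,5,7,9,10}:  v_{2} + v_{5} + v_{7} + v_{9} + v_{10} = v_{3} ; sig = ⟨5 | 1⟩

so the primitive-relation signature multiset is
[⟨2 | 1 1⟩, ⟨2 | 1 1 1⟩, ⟨2 | 1 1 1⟩, ⟨2 | 1 1 1⟩, ⟨2 | 1 1 2⟩, ⟨2 | 1 1 2 2⟩, ⟨2 | 1 2⟩, ⟨2 | 1 2⟩, ⟨3 | 0⟩, ⟨3 | 1 1 1⟩, ⟨4 | 1⟩, ⟨4 | 1⟩, ⟨5 | 1⟩, ⟨5 | 1⟩]


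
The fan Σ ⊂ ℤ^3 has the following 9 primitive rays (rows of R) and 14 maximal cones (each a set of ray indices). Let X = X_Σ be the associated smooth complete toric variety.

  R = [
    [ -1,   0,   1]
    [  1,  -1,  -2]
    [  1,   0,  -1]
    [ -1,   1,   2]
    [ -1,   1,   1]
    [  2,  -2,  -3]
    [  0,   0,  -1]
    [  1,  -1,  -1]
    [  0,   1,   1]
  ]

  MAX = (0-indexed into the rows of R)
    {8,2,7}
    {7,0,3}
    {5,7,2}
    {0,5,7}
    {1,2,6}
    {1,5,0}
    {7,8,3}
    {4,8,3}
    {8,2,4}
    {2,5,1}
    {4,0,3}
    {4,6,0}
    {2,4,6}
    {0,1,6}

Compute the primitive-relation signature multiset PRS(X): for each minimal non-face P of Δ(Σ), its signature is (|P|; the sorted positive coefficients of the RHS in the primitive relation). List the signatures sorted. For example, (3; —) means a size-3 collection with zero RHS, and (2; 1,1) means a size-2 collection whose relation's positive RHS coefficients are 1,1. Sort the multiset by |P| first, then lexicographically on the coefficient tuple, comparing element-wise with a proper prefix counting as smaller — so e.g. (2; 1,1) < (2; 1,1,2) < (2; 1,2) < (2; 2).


15 collections generate NE(X_Σ); each relation:

  {0,2}:  v_{0} + v_{2} = 0 ; sig = (2; —)
  {1,3}:  v_{1} + v_{3} = 0 ; sig = (2; —)
  {4,7}:  v_{4} + v_{7} = 0 ; sig = (2; —)
  {0,8}:  v_{0} + v_{8} = v_{3} ; sig = (2; 1)
  {1,4}:  v_{1} + v_{4} = v_{6} ; sig = (2; 1)
  {1,7}:  v_{1} + v_{7} = v_{5} ; sig = (2; 1)
  {1,8}:  v_{1} + v_{8} = v_{2} ; sig = (2; 1)
  {2,3}:  v_{2} + v_{3} = v_{8} ; sig = (2; 1)
  {3,5}:  v_{3} + v_{5} = v_{7} ; sig = (2; 1)
  {3,6}:  v_{3} + v_{6} = v_{4} ; sig = (2; 1)
  {4,5}:  v_{4} + v_{5} = v_{1} ; sig = (2; 1)
  {6,7}:  v_{6} + v_{7} = v_{1} ; sig = (2; 1)
  {5,8}:  v_{5} + v_{8} = v_{2} + v_{7} ; sig = (2; 1,1)
  {6,8}:  v_{6} + v_{8} = v_{2} + v_{4} ; sig = (2; 1,1)
  {5,6}:  v_{5} + v_{6} = 2·v_{1} ; sig = (2; 2)

Sorted signature multiset PRS(X):
    (2; —)
    (2; —)
    (2; —)
    (2; 1)
    (2; 1)
    (2; 1)
    (2; 1)
    (2; 1)
    (2; 1)
    (2; 1)
    (2; 1)
    (2; 1)
    (2; 1,1)
    (2; 1,1)
    (2; 2)


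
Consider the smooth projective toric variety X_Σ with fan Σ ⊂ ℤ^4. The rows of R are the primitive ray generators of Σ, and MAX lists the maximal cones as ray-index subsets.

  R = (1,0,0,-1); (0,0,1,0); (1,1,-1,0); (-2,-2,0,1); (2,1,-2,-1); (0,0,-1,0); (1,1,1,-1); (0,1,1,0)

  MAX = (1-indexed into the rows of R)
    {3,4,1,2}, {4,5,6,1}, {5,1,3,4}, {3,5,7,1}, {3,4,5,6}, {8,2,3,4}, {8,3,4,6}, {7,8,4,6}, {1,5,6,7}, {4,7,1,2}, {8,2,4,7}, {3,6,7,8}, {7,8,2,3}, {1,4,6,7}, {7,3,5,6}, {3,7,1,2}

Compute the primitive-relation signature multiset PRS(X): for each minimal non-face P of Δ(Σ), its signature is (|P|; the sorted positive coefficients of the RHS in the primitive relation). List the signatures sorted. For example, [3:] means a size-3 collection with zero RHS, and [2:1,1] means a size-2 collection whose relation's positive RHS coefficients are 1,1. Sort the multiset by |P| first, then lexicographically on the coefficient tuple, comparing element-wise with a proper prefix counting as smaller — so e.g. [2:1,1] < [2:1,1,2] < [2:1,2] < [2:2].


|primitive collections| = 7. Relations:

  {2,6}:  v_{2} + v_{6} = 0  ⟹  sig = [2:]
  {1,8}:  v_{1} + v_{8} = v_{7}  ⟹  sig = [2:1]
  {2,5}:  v_{2} + v_{5} = v_{1} + v_{3}  ⟹  sig = [2:1,1]
  {5,8}:  v_{5} + v_{8} = v_{3} + v_{6} + v_{7}  ⟹  sig = [2:1,1,1]
  {3,4,7}:  v_{3} + v_{4} + v_{7} = 0  ⟹  sig = [3:]
  {1,3,6}:  v_{1} + v_{3} + v_{6} = v_{5}  ⟹  sig = [3:1]
  {4,5,7}:  v_{4} + v_{5} + v_{7} = v_{1} + v_{6}  ⟹  sig = [3:1,1]

so the primitive-relation signature multiset is
    [2:]
    [2:1]
    [2:1,1]
    [2:1,1,1]
    [3:]
    [3:1]
    [3:1,1]


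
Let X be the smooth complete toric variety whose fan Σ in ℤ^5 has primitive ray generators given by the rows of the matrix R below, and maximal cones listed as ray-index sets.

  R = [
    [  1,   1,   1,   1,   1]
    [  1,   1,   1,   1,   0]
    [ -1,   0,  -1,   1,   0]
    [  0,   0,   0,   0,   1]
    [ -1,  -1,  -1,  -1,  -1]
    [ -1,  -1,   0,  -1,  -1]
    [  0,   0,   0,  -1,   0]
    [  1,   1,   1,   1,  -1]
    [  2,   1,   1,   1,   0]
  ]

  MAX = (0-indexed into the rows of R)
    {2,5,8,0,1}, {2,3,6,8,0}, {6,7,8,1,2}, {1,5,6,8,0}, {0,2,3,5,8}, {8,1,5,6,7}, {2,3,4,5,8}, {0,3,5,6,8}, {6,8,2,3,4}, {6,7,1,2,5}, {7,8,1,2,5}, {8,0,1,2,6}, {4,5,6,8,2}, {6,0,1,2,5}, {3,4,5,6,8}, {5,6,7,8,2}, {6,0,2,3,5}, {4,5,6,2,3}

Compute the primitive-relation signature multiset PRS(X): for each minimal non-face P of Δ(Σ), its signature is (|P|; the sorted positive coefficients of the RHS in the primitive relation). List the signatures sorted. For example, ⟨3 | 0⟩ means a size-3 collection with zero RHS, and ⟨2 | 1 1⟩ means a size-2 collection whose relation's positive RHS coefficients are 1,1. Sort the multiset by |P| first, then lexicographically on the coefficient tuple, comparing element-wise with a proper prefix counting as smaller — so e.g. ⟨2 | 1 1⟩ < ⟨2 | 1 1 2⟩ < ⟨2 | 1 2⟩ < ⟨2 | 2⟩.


|primitive collections| = 9. Relations:

  {0,4}:  v_{0} + v_{4} = 0 — sig = ⟨2 | 0⟩
  {1,3}:  v_{1} + v_{3} = v_{0} — sig = ⟨2 | 1⟩
  {3,7}:  v_{3} + v_{7} = v_{1} — sig = ⟨2 | 1⟩
  {1,4}:  v_{1} + v_{4} = v_{2} + v_{5} + v_{6} + v_{8} — sig = ⟨2 | 1 1 1 1⟩
  {0,7}:  v_{0} + v_{7} = 2·v_{1} — sig = ⟨2 | 2⟩
  {4,7}:  v_{4} + v_{7} = 2·v_{2} + 2·v_{5} + 2·v_{6} + 2·v_{8} — sig = ⟨2 | 2 2 2 2⟩
  {2,3,5,6,8}:  v_{2} + v_{3} + v_{5} + v_{6} + v_{8} = 0 — sig = ⟨5 | 0⟩
  {0,2,5,6,8}:  v_{0} + v_{2} + v_{5} + v_{6} + v_{8} = v_{1} — sig = ⟨5 | 1⟩
  {1,2,5,6,8}:  v_{1} + v_{2} + v_{5} + v_{6} + v_{8} = v_{7} — sig = ⟨5 | 1⟩

Signatures (|P|; sorted positive RHS coefficients), sorted:
{ ⟨2 | 0⟩,  ⟨2 | 1⟩ ×2,  ⟨2 | 1 1 1 1⟩,  ⟨2 | 2⟩,  ⟨2 | 2 2 2 2⟩,  ⟨5 | 0⟩,  ⟨5 | 1⟩ ×2 }


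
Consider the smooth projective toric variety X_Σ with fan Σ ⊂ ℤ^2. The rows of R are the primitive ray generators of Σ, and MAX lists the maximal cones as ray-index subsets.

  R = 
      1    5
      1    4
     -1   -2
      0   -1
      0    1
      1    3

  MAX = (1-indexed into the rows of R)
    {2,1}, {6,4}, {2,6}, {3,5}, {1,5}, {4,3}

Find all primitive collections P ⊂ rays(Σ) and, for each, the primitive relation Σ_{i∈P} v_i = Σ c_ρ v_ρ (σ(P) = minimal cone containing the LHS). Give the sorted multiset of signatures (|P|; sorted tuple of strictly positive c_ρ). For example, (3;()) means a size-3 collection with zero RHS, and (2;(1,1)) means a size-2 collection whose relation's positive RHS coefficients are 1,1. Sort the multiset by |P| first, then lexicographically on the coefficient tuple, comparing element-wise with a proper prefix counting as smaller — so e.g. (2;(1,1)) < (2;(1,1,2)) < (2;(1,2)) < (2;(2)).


Primitive collections (9):

  P = {4,5}:  v_{4} + v_{5} = 0 — sig = (2;())
  P = {1,4}:  v_{1} + v_{4} = v_{2} — sig = (2;(1))
  P = {2,4}:  v_{2} + v_{4} = v_{6} — sig = (2;(1))
  P = {2,5}:  v_{2} + v_{5} = v_{1} — sig = (2;(1))
  P = {3,6}:  v_{3} + v_{6} = v_{5} — sig = (2;(1))
  P = {5,6}:  v_{5} + v_{6} = v_{2} — sig = (2;(1))
  P = {1,6}:  v_{1} + v_{6} = 2·v_{2} — sig = (2;(2))
  P = {2,3}:  v_{2} + v_{3} = 2·v_{5} — sig = (2;(2))
  P = {1,3}:  v_{1} + v_{3} = 3·v_{5} — sig = (2;(3))

Hence PRS(X_Σ) =
    |P|=2: 9 collections, coeffs (), (1), (1), (1), (1), (1), (2), (2), (3)


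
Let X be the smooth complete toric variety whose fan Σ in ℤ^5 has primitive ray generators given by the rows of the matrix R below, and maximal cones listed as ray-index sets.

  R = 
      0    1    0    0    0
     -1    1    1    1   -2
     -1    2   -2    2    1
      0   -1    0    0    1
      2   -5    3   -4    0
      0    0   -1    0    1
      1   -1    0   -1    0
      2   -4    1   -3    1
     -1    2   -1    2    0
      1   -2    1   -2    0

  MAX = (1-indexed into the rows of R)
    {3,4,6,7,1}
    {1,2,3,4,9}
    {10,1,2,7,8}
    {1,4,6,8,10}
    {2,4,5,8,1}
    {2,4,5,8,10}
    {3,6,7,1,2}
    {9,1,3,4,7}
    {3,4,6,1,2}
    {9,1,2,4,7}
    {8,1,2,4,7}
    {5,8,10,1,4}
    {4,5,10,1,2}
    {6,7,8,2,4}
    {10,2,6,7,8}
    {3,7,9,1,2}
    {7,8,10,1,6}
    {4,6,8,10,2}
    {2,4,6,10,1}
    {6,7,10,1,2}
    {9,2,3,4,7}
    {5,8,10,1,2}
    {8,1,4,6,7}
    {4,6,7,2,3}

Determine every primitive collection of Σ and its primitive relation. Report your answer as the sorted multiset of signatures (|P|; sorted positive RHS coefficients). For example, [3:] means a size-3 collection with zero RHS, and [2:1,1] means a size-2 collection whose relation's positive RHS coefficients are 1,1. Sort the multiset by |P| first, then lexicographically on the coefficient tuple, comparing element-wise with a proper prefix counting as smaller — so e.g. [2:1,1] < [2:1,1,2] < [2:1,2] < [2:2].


14 minimal non-faces of Δ(Σ) (on 10 rays):

  P={9,10}:  v_{9} + v_{10} = 0 — sig = [2:]
  P={3,10}:  v_{3} + v_{10} = v_{6} — sig = [2:1]
  P={6,9}:  v_{6} + v_{9} = v_{3} — sig = [2:1]
  P={3,5}:  v_{3} + v_{5} = v_{4} + v_{10} — sig = [2:1,1]
  P={8,9}:  v_{8} + v_{9} = v_{4} + v_{7} — sig = [2:1,1]
  P={3,8}:  v_{3} + v_{8} = v_{4} + v_{6} + v_{7} — sig = [2:1,1,1]
  P={5,9}:  v_{5} + v_{9} = v_{1} + v_{2} + v_{4} + v_{8} — sig = [2:1,1,1,1]
  P={5,7}:  v_{5} + v_{7} = v_{1} + v_{2} + 2·v_{8} — sig = [2:1,1,2]
  P={5,6}:  v_{5} + v_{6} = v_{4} + 2·v_{10} — sig = [2:1,2]
  P={4,7,10}:  v_{4} + v_{7} + v_{10} = v_{8} — sig = [3:1]
  P={1,2,6,8}:  v_{1} + v_{2} + v_{6} + v_{8} = v_{10} — sig = [4:1]
  P={1,2,4,6,7}:  v_{1} + v_{2} + v_{4} + v_{6} + v_{7} = 0 — sig = [5:]
  P={1,2,3,4,7}:  v_{1} + v_{2} + v_{3} + v_{4} + v_{7} = v_{9} — sig = [5:1]
  P={1,2,4,8,10}:  v_{1} + v_{2} + v_{4} + v_{8} + v_{10} = v_{5} — sig = [5:1]

Sorted signature multiset PRS(X):
    |P|=2: 9 collections, coeffs (), (1), (1), (1,1), (1,1), (1,1,1), (1,1,1,1), (1,1,2), (1,2)
    |P|=3: 1 collection, coeffs (1)
    |P|=4: 1 collection, coeffs (1)
    |P|=5: 3 collections, coeffs (), (1), (1)


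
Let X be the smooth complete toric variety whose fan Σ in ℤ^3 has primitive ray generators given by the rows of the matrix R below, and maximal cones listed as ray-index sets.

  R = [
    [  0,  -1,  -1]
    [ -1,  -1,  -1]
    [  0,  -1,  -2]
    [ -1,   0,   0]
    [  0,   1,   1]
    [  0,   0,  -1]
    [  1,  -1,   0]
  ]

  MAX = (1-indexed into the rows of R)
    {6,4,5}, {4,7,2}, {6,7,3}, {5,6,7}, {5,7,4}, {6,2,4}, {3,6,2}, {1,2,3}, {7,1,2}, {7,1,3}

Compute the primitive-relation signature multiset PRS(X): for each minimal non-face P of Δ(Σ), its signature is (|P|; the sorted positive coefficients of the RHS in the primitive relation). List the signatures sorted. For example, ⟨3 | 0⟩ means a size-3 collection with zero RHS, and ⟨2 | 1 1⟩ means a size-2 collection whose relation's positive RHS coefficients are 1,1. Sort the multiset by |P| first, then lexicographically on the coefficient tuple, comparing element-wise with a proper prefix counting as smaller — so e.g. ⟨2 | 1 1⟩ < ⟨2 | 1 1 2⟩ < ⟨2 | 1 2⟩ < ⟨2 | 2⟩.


9 minimal non-faces of Δ(Σ) (on 7 rays):

  • {1,5}:  v_{1} + v_{5} = 0 — sig = ⟨2 | 0⟩
  • {1,4}:  v_{1} + v_{4} = v_{2} — sig = ⟨2 | 1⟩
  • {1,6}:  v_{1} + v_{6} = v_{3} — sig = ⟨2 | 1⟩
  • {2,5}:  v_{2} + v_{5} = v_{4} — sig = ⟨2 | 1⟩
  • {3,5}:  v_{3} + v_{5} = v_{6} — sig = ⟨2 | 1⟩
  • {3,4}:  v_{3} + v_{4} = v_{2} + v_{6} — sig = ⟨2 | 1 1⟩
  • {4,6,7}:  v_{4} + v_{6} + v_{7} = v_{1} — sig = ⟨3 | 1⟩
  • {2,6,7}:  v_{2} + v_{6} + v_{7} = 2·v_{1} — sig = ⟨3 | 2⟩
  • {2,3,7}:  v_{2} + v_{3} + v_{7} = 3·v_{1} — sig = ⟨3 | 3⟩

Sorted signature multiset PRS(X):
    |P|=2: 6 collections, coeffs (), (1), (1), (1), (1), (1,1)
    |P|=3: 3 collections, coeffs (1), (2), (3)


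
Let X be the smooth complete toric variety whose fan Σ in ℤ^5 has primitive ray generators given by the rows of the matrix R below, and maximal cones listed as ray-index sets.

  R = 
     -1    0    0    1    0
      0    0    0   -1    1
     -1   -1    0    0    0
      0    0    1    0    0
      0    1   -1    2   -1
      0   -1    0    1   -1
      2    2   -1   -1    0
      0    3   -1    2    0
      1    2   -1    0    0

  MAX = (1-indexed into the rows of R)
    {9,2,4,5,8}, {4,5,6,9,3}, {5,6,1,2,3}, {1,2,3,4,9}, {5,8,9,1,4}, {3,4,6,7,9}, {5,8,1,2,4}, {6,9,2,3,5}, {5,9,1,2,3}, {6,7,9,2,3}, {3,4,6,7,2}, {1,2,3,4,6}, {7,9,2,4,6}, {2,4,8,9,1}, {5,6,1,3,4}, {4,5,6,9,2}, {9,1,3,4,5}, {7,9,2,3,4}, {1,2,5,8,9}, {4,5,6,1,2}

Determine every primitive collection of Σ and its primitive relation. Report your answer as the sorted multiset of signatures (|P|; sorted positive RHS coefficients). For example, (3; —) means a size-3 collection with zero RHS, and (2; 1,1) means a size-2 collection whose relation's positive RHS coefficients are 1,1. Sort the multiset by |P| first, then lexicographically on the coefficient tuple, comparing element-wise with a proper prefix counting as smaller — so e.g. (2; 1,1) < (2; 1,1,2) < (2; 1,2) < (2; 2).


The 9 primitive collections of Σ (r=9, n=5):

  • {1,7}:  v_{1} + v_{7} = v_{9}  ⇒ sig = (2; 1)
  • {7,8}:  v_{7} + v_{8} = v_{2} + v_{4} + v_{5} + 2·v_{9}  ⇒ sig = (2; 1,1,1,2)
  • {6,8}:  v_{6} + v_{8} = v_{2} + v_{4} + 2·v_{5}  ⇒ sig = (2; 1,1,2)
  • {3,8}:  v_{3} + v_{8} = 2·v_{1} + v_{9}  ⇒ sig = (2; 1,2)
  • {5,7}:  v_{5} + v_{7} = v_{6} + 2·v_{9}  ⇒ sig = (2; 1,2)
  • {1,6,9}:  v_{1} + v_{6} + v_{9} = v_{5}  ⇒ sig = (3; 1)
  • {2,3,4,5}:  v_{2} + v_{3} + v_{4} + v_{5} = v_{1}  ⇒ sig = (4; 1)
  • {2,3,4,6,9}:  v_{2} + v_{3} + v_{4} + v_{6} + v_{9} = 0  ⇒ sig = (5; —)
  • {1,2,4,5,9}:  v_{1} + v_{2} + v_{4} + v_{5} + v_{9} = v_{8}  ⇒ sig = (5; 1)

Signatures (|P|; sorted positive RHS coefficients), sorted:
{ (2; 1),  (2; 1,1,1,2),  (2; 1,1,2),  (2; 1,2) ×2,  (3; 1),  (4; 1),  (5; —),  (5; 1) }


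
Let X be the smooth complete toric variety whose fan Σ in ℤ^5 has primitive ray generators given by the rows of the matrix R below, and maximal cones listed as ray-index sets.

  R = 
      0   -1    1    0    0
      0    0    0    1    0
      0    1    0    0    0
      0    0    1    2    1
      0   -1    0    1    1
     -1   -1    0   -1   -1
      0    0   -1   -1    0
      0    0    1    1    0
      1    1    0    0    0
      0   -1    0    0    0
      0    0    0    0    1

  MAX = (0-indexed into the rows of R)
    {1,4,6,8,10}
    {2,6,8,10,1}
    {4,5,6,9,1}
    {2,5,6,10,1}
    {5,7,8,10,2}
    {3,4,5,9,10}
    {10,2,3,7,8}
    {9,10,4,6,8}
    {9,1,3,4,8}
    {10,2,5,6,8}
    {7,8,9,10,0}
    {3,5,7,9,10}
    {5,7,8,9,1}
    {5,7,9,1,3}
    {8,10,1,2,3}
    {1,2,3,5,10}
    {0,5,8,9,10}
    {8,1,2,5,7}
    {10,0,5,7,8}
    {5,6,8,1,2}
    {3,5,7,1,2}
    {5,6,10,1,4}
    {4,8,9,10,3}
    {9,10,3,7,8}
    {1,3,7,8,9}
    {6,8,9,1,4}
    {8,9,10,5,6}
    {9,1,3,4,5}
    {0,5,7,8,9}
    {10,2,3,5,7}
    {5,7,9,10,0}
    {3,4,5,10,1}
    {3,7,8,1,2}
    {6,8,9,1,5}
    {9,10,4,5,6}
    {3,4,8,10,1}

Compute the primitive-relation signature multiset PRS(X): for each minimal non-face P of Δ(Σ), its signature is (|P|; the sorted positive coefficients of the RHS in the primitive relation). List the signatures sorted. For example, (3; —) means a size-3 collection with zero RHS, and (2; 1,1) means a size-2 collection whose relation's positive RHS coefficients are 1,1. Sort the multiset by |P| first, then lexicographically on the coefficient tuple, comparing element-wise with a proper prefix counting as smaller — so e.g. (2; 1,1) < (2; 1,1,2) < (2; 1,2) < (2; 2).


The 16 primitive collections of Σ (r=11, n=5):

  P={2,9}:  v_{2} + v_{9} = 0 ; sig = (2; —)
  P={6,7}:  v_{6} + v_{7} = 0 ; sig = (2; —)
  P={0,1}:  v_{0} + v_{1} = v_{7} + v_{9} ; sig = (2; 1,1)
  P={2,4}:  v_{2} + v_{4} = v_{1} + v_{10} ; sig = (2; 1,1)
  P={3,6}:  v_{3} + v_{6} = v_{1} + v_{10} ; sig = (2; 1,1)
  P={4,7}:  v_{4} + v_{7} = v_{3} + v_{9} ; sig = (2; 1,1)
  P={0,2}:  v_{0} + v_{2} = v_{5} + v_{7} + v_{8} + v_{10} ; sig = (2; 1,1,1,1)
  P={0,6}:  v_{0} + v_{6} = v_{5} + v_{8} + v_{9} + v_{10} ; sig = (2; 1,1,1,1)
  P={0,3}:  v_{0} + v_{3} = 2·v_{7} + v_{9} + v_{10} ; sig = (2; 1,1,2)
  P={0,4}:  v_{0} + v_{4} = v_{7} + 2·v_{9} + v_{10} ; sig = (2; 1,1,2)
  P={1,7,10}:  v_{1} + v_{7} + v_{10} = v_{3} ; sig = (3; 1)
  P={1,9,10}:  v_{1} + v_{9} + v_{10} = v_{4} ; sig = (3; 1)
  P={3,5,8}:  v_{3} + v_{5} + v_{8} = v_{7} ; sig = (3; 1)
  P={4,5,8}:  v_{4} + v_{5} + v_{8} = v_{9} ; sig = (3; 1)
  P={1,5,8,10}:  v_{1} + v_{5} + v_{8} + v_{10} = 0 ; sig = (4; —)
  P={5,7,8,9,10}:  v_{5} + v_{7} + v_{8} + v_{9} + v_{10} = v_{0} ; sig = (5; 1)

so the primitive-relation signature multiset is
    (2; —)
    (2; —)
    (2; 1,1)
    (2; 1,1)
    (2; 1,1)
    (2; 1,1)
    (2; 1,1,1,1)
    (2; 1,1,1,1)
    (2; 1,1,2)
    (2; 1,1,2)
    (3; 1)
    (3; 1)
    (3; 1)
    (3; 1)
    (4; —)
    (5; 1)


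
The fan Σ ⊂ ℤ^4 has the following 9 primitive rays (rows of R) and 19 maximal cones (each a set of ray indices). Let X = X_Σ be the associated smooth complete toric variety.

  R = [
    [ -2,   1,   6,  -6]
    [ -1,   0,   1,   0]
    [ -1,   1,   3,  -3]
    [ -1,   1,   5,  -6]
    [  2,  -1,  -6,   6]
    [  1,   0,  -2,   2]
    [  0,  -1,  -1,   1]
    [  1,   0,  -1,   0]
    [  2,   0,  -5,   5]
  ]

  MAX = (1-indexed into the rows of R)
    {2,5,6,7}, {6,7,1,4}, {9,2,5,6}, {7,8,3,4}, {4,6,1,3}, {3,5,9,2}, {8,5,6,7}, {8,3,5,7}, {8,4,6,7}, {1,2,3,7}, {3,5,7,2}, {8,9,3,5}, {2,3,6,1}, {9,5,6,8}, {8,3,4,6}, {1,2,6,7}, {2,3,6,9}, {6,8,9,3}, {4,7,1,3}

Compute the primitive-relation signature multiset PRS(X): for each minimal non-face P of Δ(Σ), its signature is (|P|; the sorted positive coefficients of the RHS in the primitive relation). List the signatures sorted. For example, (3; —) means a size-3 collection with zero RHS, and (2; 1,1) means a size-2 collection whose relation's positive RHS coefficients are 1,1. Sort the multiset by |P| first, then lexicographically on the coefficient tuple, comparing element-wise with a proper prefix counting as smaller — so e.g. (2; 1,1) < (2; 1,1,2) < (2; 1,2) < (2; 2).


10 minimal non-faces of Δ(Σ) (on 9 rays):

  • {1,5}:  v_{1} + v_{5} = 0  ⇒ sig = (2; —)
  • {2,8}:  v_{2} + v_{8} = 0  ⇒ sig = (2; —)
  • {1,8}:  v_{1} + v_{8} = v_{4}  ⇒ sig = (2; 1)
  • {2,4}:  v_{2} + v_{4} = v_{1}  ⇒ sig = (2; 1)
  • {4,5}:  v_{4} + v_{5} = v_{8}  ⇒ sig = (2; 1)
  • {7,9}:  v_{7} + v_{9} = v_{5}  ⇒ sig = (2; 1)
  • {1,9}:  v_{1} + v_{9} = v_{3} + v_{6}  ⇒ sig = (2; 1,1)
  • {4,9}:  v_{4} + v_{9} = v_{3} + v_{6} + v_{8}  ⇒ sig = (2; 1,1,1)
  • {3,6,7}:  v_{3} + v_{6} + v_{7} = 0  ⇒ sig = (3; —)
  • {3,5,6}:  v_{3} + v_{5} + v_{6} = v_{9}  ⇒ sig = (3; 1)

so the primitive-relation signature multiset is
[(2; —), (2; —), (2; 1), (2; 1), (2; 1), (2; 1), (2; 1,1), (2; 1,1,1), (3; —), (3; 1)]
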